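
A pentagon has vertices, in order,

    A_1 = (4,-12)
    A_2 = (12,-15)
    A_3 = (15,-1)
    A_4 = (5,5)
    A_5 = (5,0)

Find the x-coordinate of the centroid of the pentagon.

2635/292

Apply the surveyor's formula. First the cross-terms c_i = x_i·y_{i+1} − x_{i+1}·y_i:
  84, 213, 80, -25, -60  ⇒  2A = 292, A = 146.
Then Σ (x_i + x_{i+1})·c_i = 7905, so x̄ = 7905 / (6·146) = 2635/292.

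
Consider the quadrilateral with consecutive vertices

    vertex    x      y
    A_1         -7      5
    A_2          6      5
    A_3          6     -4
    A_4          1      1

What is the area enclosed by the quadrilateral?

Apply the shoelace formula: 2A = Σ (x_i·y_{i+1} − x_{i+1}·y_i), indices taken mod 4.
Cross-terms: -65, -54, 10, 12  ⇒  Σ = -97
Area = |Σ|/2 = 48.5.

48.5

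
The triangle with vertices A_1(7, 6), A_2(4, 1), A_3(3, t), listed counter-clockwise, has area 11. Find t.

The doubled signed area Σ (x_i y_{i+1} − x_{i+1} y_i) is linear in t.
With t=0 it equals -2; the coefficient of t is -3 (from the two edges through A_3).
So -3·t + -2 = 2·11 = 22 ⇒ t = -8.

-8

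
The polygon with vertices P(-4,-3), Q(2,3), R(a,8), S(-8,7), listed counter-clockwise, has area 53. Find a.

-5

The doubled signed area Σ (x_i y_{i+1} − x_{i+1} y_i) is linear in a.
With a=0 it equals 126; the coefficient of a is 4 (from the two edges through R).
So 4·a + 126 = 2·53 = 106 ⇒ a = -5.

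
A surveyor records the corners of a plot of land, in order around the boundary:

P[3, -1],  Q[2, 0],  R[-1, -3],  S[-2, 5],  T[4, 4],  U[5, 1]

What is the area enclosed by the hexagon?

Σ = (2) + (-6) + (-11) + (-28) + (-16) + (-8) = -67
Area = |Σ|/2 = 33.5.

33.5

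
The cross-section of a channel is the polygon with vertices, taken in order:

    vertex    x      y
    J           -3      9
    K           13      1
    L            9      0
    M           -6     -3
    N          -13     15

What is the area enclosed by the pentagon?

Apply Gauss's area formula: 2A = Σ (x_i·y_{i+1} − x_{i+1}·y_i), indices taken mod 5.
J→K: (-3)(1) − (13)(9) = -120
K→L: (13)(0) − (9)(1) = -9
L→M: (9)(-3) − (-6)(0) = -27
M→N: (-6)(15) − (-13)(-3) = -129
N→J: (-13)(9) − (-3)(15) = -72
Σ = -357
Area = |Σ|/2 = 178.5.

178.5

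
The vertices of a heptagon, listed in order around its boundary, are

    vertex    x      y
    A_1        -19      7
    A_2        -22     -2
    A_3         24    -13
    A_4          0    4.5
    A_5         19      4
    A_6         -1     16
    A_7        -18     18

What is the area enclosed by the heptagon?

Apply Gauss's area formula: 2A = Σ (x_i·y_{i+1} − x_{i+1}·y_i), indices taken mod 7.
Σ = (192) + (334) + (108) + (-85.5) + (308) + (270) + (216) = 1342.5
Area = |Σ|/2 = 671.25.

671.25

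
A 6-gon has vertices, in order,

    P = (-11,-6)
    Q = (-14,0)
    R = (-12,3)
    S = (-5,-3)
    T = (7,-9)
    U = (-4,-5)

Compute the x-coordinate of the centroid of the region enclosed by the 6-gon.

Apply the shoelace (surveyor's) formula. First the cross-terms c_i = x_i·y_{i+1} − x_{i+1}·y_i:
  -84, -42, 51, 66, -71, -31  ⇒  2A = -111, A = -55.5.
Then Σ (x_i + x_{i+1})·c_i = 2709, so x̄ = 2709 / (6·(-55.5)) = -301/37.

-301/37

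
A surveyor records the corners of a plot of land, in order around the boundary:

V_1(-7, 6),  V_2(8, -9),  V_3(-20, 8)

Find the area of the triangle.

Apply the shoelace formula: 2A = Σ (x_i·y_{i+1} − x_{i+1}·y_i), indices taken mod 3.
Σ = (15) + (-116) + (-64) = -165
Area = |Σ|/2 = 82.5.

82.5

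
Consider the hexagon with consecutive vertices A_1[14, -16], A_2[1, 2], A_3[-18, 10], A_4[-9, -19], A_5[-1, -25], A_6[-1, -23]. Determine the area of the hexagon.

532

A_1→A_2: (14)(2) − (1)(-16) = 44
A_2→A_3: (1)(10) − (-18)(2) = 46
A_3→A_4: (-18)(-19) − (-9)(10) = 432
A_4→A_5: (-9)(-25) − (-1)(-19) = 206
A_5→A_6: (-1)(-23) − (-1)(-25) = -2
A_6→A_1: (-1)(-16) − (14)(-23) = 338
Σ = 1064
Area = |Σ|/2 = 532.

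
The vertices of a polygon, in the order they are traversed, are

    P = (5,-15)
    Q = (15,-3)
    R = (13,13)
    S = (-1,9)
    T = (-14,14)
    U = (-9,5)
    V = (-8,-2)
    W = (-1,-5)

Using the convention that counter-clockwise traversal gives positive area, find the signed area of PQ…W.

Apply the shoelace (surveyor's) formula: 2A = Σ (x_i·y_{i+1} − x_{i+1}·y_i), indices taken mod 8.
Σ = (210) + (234) + (130) + (112) + (56) + (58) + (38) + (40) = 878
Signed area = Σ/2 = 439 (positive ⇒ counter-clockwise traversal).

439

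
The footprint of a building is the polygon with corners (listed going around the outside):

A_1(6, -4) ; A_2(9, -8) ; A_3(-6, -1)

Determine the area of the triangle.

19.5

Apply Gauss's area formula: 2A = Σ (x_i·y_{i+1} − x_{i+1}·y_i), indices taken mod 3.
A_1→A_2: (6)(-8) − (9)(-4) = -12
A_2→A_3: (9)(-1) − (-6)(-8) = -57
A_3→A_1: (-6)(-4) − (6)(-1) = 30
Σ = -39
Area = |Σ|/2 = 19.5.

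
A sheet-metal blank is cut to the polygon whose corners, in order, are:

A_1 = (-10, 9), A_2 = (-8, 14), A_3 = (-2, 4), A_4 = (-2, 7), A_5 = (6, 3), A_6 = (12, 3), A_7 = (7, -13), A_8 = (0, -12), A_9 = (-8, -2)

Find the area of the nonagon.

296.5

Apply the shoelace (surveyor's) formula: 2A = Σ (x_i·y_{i+1} − x_{i+1}·y_i), indices taken mod 9.
Cross-terms: -68, -4, -6, -48, -18, -177, -84, -96, -92  ⇒  Σ = -593
Area = |Σ|/2 = 296.5.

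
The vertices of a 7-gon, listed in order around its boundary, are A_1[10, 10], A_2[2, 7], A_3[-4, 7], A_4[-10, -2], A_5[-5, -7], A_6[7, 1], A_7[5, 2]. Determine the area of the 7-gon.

156.5

Apply the surveyor's formula: 2A = Σ (x_i·y_{i+1} − x_{i+1}·y_i), indices taken mod 7.
Σ = (50) + (42) + (78) + (60) + (44) + (9) + (30) = 313
Area = |Σ|/2 = 156.5.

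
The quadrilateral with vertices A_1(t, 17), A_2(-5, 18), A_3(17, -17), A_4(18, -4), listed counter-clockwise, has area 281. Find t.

The doubled signed area Σ (x_i y_{i+1} − x_{i+1} y_i) is linear in t.
With t=0 it equals 408; the coefficient of t is 22 (from the two edges through A_1).
So 22·t + 408 = 2·281 = 562 ⇒ t = 7.

7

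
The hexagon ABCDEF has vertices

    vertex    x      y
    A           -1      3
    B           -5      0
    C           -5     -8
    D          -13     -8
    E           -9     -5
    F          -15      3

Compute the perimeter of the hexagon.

|AB| = √((-4)² + (-3)²) = √25 = 5
|BC| = √((0)² + (-8)²) = √64 = 8
|CD| = √((-8)² + (0)²) = √64 = 8
|DE| = √((4)² + (3)²) = √25 = 5
|EF| = √((-6)² + (8)²) = √100 = 10
|FA| = √((14)² + (0)²) = √196 = 14
Perimeter = 5 + 8 + 8 + 5 + 10 + 14 = 50.

50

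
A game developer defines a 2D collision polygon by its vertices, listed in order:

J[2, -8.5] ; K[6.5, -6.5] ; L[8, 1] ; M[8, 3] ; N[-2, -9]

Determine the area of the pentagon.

Σ = (42.25) + (58.5) + (16) + (-66) + (35) = 85.75
Area = |Σ|/2 = 42.875.

42.875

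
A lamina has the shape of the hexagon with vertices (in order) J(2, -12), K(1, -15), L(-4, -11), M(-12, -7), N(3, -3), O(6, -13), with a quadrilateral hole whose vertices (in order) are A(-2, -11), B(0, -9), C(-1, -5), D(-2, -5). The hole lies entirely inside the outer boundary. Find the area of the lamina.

Outer boundary:
J→K: (2)(-15) − (1)(-12) = -18
K→L: (1)(-11) − (-4)(-15) = -71
L→M: (-4)(-7) − (-12)(-11) = -104
M→N: (-12)(-3) − (3)(-7) = 57
N→O: (3)(-13) − (6)(-3) = -21
O→J: (6)(-12) − (2)(-13) = -46
Σ = -203
Area = |Σ|/2 = 101.5.
Hole:
Σ = (18) + (-9) + (-5) + (12) = 16
Area = |Σ|/2 = 8.
Net area = 101.5 − 8 = 93.5.

93.5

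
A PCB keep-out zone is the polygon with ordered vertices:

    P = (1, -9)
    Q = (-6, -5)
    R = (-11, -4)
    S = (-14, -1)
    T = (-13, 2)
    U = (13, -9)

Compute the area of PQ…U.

Cross-terms: -59, -31, -45, -41, 91, -108  ⇒  Σ = -193
Area = |Σ|/2 = 96.5.

96.5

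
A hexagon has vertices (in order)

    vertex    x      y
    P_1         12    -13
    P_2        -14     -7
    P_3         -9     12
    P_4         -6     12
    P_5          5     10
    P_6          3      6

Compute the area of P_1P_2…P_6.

Apply the shoelace formula: 2A = Σ (x_i·y_{i+1} − x_{i+1}·y_i), indices taken mod 6.
Σ = (-266) + (-231) + (-36) + (-120) + (0) + (-111) = -764
Area = |Σ|/2 = 382.

382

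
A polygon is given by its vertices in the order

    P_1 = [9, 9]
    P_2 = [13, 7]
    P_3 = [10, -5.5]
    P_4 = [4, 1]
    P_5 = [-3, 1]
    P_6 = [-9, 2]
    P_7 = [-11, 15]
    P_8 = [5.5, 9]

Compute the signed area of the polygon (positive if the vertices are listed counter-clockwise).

Apply the surveyor's formula: 2A = Σ (x_i·y_{i+1} − x_{i+1}·y_i), indices taken mod 8.
Σ = (-54) + (-141.5) + (32) + (7) + (3) + (-113) + (-181.5) + (-31.5) = -479.5
Signed area = Σ/2 = -239.75 (negative ⇒ clockwise traversal).

-239.75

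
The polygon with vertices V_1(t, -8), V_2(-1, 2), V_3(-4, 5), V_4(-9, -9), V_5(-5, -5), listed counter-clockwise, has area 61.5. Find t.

The doubled signed area Σ (x_i y_{i+1} − x_{i+1} y_i) is linear in t.
With t=0 it equals 116; the coefficient of t is 7 (from the two edges through V_1).
So 7·t + 116 = 2·61.5 = 123 ⇒ t = 1.

1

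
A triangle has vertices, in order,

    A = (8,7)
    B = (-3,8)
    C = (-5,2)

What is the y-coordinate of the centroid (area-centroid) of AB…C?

17/3

Apply the surveyor's formula. First the cross-terms c_i = x_i·y_{i+1} − x_{i+1}·y_i:
  85, 34, -51  ⇒  2A = 68, A = 34.
Then Σ (y_i + y_{i+1})·c_i = 1156, so ȳ = 1156 / (6·34) = 17/3.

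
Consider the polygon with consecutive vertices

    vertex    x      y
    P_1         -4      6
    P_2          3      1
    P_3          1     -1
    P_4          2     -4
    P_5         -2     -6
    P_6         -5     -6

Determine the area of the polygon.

Σ = (-22) + (-4) + (-2) + (-20) + (-18) + (-54) = -120
Area = |Σ|/2 = 60.

60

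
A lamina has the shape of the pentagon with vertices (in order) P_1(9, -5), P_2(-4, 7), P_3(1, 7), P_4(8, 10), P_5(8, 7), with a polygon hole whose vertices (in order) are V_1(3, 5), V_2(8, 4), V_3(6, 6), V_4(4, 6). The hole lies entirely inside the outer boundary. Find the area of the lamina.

Outer boundary:
Cross-terms: 43, -35, -46, -24, -103  ⇒  Σ = -165
Area = |Σ|/2 = 82.5.
Hole:
Apply the shoelace (surveyor's) formula: 2A = Σ (x_i·y_{i+1} − x_{i+1}·y_i), indices taken mod 4.
V_1→V_2: (3)(4) − (8)(5) = -28
V_2→V_3: (8)(6) − (6)(4) = 24
V_3→V_4: (6)(6) − (4)(6) = 12
V_4→V_1: (4)(5) − (3)(6) = 2
Σ = 10
Area = |Σ|/2 = 5.
Net area = 82.5 − 5 = 77.5.

77.5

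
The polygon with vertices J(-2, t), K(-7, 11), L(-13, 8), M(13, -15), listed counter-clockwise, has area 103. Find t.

The doubled signed area Σ (x_i y_{i+1} − x_{i+1} y_i) is linear in t.
With t=0 it equals 126; the coefficient of t is 20 (from the two edges through J).
So 20·t + 126 = 2·103 = 206 ⇒ t = 4.

4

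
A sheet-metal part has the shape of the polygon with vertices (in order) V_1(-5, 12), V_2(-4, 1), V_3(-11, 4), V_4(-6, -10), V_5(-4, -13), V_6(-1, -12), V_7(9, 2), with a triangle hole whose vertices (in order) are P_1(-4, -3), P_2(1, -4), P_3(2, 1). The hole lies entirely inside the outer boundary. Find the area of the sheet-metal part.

Outer boundary:
Apply the shoelace formula: 2A = Σ (x_i·y_{i+1} − x_{i+1}·y_i), indices taken mod 7.
Σ = (43) + (-5) + (134) + (38) + (35) + (106) + (118) = 469
Area = |Σ|/2 = 234.5.
Hole:
Apply the shoelace (surveyor's) formula: 2A = Σ (x_i·y_{i+1} − x_{i+1}·y_i), indices taken mod 3.
P_1→P_2: (-4)(-4) − (1)(-3) = 19
P_2→P_3: (1)(1) − (2)(-4) = 9
P_3→P_1: (2)(-3) − (-4)(1) = -2
Σ = 26
Area = |Σ|/2 = 13.
Net area = 234.5 − 13 = 221.5.

221.5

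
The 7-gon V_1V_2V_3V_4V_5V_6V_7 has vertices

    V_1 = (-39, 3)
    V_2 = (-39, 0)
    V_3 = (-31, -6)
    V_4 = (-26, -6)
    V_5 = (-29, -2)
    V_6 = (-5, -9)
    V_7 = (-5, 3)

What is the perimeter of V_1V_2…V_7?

|V_1V_2| = √((0)² + (-3)²) = √9 = 3
|V_2V_3| = √((8)² + (-6)²) = √100 = 10
|V_3V_4| = √((5)² + (0)²) = √25 = 5
|V_4V_5| = √((-3)² + (4)²) = √25 = 5
|V_5V_6| = √((24)² + (-7)²) = √625 = 25
|V_6V_7| = √((0)² + (12)²) = √144 = 12
|V_7V_1| = √((-34)² + (0)²) = √1156 = 34
Perimeter = 3 + 10 + 5 + 5 + 25 + 12 + 34 = 94.

94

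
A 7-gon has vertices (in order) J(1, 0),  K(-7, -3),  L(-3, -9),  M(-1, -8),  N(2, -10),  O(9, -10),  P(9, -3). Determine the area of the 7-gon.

114

Σ = (-3) + (54) + (15) + (26) + (70) + (63) + (3) = 228
Area = |Σ|/2 = 114.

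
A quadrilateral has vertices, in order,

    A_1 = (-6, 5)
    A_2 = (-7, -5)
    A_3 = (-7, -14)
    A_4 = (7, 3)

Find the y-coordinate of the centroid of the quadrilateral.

-90/43

Apply the shoelace (surveyor's) formula. First the cross-terms c_i = x_i·y_{i+1} − x_{i+1}·y_i:
  65, 63, 77, 53  ⇒  2A = 258, A = 129.
Then Σ (y_i + y_{i+1})·c_i = -1620, so ȳ = -1620 / (6·129) = -90/43.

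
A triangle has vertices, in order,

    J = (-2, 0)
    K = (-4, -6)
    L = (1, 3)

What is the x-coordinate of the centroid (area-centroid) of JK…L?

Apply Gauss's area formula. First the cross-terms c_i = x_i·y_{i+1} − x_{i+1}·y_i:
  12, -6, 6  ⇒  2A = 12, A = 6.
Then Σ (x_i + x_{i+1})·c_i = -60, so x̄ = -60 / (6·6) = -5/3.

-5/3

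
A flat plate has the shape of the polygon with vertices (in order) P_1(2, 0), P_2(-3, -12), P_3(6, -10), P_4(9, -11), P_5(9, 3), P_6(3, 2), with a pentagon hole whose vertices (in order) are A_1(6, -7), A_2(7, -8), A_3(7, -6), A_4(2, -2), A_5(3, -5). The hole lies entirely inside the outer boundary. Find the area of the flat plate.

Outer boundary:
Cross-terms: -24, 102, 24, 126, 9, -4  ⇒  Σ = 233
Area = |Σ|/2 = 116.5.
Hole:
Σ = (1) + (14) + (-2) + (-4) + (9) = 18
Area = |Σ|/2 = 9.
Net area = 116.5 − 9 = 107.5.

107.5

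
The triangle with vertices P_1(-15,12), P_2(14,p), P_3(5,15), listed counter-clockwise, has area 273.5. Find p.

-11

Write out the shoelace sum; only the two edges meeting at P_2 involve p:
2·Area = [((-15)·p − 14·12) + (14·15 − 5·p)] + 285
       = -20·p + 327 = 547
⇒ p = -11.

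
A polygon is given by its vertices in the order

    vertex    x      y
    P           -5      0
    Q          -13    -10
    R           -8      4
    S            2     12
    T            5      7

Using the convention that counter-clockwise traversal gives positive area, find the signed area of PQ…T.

Apply the shoelace (surveyor's) formula: 2A = Σ (x_i·y_{i+1} − x_{i+1}·y_i), indices taken mod 5.
Σ = (50) + (-132) + (-104) + (-46) + (35) = -197
Signed area = Σ/2 = -98.5 (negative ⇒ clockwise traversal).

-98.5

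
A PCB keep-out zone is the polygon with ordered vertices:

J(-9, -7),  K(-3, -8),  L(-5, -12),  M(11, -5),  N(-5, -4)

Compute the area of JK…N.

Σ = (51) + (-4) + (157) + (-69) + (-1) = 134
Area = |Σ|/2 = 67.

67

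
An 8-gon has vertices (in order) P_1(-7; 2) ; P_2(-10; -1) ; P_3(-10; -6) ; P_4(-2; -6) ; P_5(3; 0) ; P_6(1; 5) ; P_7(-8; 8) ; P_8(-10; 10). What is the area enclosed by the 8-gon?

128

Apply the shoelace (surveyor's) formula: 2A = Σ (x_i·y_{i+1} − x_{i+1}·y_i), indices taken mod 8.
Σ = (27) + (50) + (48) + (18) + (15) + (48) + (0) + (50) = 256
Area = |Σ|/2 = 128.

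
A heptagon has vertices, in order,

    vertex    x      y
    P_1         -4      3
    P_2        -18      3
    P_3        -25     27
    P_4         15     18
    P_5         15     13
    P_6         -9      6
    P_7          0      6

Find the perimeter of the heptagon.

124

|P_1P_2| = √((-14)² + (0)²) = √196 = 14
|P_2P_3| = √((-7)² + (24)²) = √625 = 25
|P_3P_4| = √((40)² + (-9)²) = √1681 = 41
|P_4P_5| = √((0)² + (-5)²) = √25 = 5
|P_5P_6| = √((-24)² + (-7)²) = √625 = 25
|P_6P_7| = √((9)² + (0)²) = √81 = 9
|P_7P_1| = √((-4)² + (-3)²) = √25 = 5
Perimeter = 14 + 25 + 41 + 5 + 25 + 9 + 5 = 124.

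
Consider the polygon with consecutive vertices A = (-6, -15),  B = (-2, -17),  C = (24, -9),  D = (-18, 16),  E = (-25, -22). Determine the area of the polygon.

Apply the shoelace formula: 2A = Σ (x_i·y_{i+1} − x_{i+1}·y_i), indices taken mod 5.
A→B: (-6)(-17) − (-2)(-15) = 72
B→C: (-2)(-9) − (24)(-17) = 426
C→D: (24)(16) − (-18)(-9) = 222
D→E: (-18)(-22) − (-25)(16) = 796
E→A: (-25)(-15) − (-6)(-22) = 243
Σ = 1759
Area = |Σ|/2 = 879.5.

879.5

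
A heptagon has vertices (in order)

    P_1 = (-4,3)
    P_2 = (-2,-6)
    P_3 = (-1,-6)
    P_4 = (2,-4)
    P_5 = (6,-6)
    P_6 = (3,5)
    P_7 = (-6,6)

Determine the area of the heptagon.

83

Apply the shoelace (surveyor's) formula: 2A = Σ (x_i·y_{i+1} − x_{i+1}·y_i), indices taken mod 7.
P_1→P_2: (-4)(-6) − (-2)(3) = 30
P_2→P_3: (-2)(-6) − (-1)(-6) = 6
P_3→P_4: (-1)(-4) − (2)(-6) = 16
P_4→P_5: (2)(-6) − (6)(-4) = 12
P_5→P_6: (6)(5) − (3)(-6) = 48
P_6→P_7: (3)(6) − (-6)(5) = 48
P_7→P_1: (-6)(3) − (-4)(6) = 6
Σ = 166
Area = |Σ|/2 = 83.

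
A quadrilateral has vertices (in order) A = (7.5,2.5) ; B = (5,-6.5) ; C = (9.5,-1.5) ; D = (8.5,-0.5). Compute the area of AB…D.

13

Apply Gauss's area formula: 2A = Σ (x_i·y_{i+1} − x_{i+1}·y_i), indices taken mod 4.
Σ = (-61.25) + (54.25) + (8) + (25) = 26
Area = |Σ|/2 = 13.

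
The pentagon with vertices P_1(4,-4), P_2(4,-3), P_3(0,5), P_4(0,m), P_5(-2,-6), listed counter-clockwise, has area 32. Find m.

4

The doubled signed area Σ (x_i y_{i+1} − x_{i+1} y_i) is linear in m.
With m=0 it equals 56; the coefficient of m is 2 (from the two edges through P_4).
So 2·m + 56 = 2·32 = 64 ⇒ m = 4.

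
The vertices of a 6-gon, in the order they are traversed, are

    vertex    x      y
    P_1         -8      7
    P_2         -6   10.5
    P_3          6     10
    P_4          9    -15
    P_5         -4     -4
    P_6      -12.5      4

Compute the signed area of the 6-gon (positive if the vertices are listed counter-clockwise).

-281.25

Σ = (-42) + (-123) + (-180) + (-96) + (-66) + (-55.5) = -562.5
Signed area = Σ/2 = -281.25 (negative ⇒ clockwise traversal).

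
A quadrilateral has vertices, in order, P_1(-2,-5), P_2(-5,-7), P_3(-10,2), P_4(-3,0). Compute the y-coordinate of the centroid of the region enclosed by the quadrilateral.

Apply the shoelace (surveyor's) formula. First the cross-terms c_i = x_i·y_{i+1} − x_{i+1}·y_i:
  -11, -80, 6, 15  ⇒  2A = -70, A = -35.
Then Σ (y_i + y_{i+1})·c_i = 469, so ȳ = 469 / (6·(-35)) = -67/30.

-67/30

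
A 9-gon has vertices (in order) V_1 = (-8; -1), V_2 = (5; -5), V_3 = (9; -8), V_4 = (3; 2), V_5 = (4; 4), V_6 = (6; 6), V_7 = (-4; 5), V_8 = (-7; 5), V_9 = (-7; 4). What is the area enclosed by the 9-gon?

Apply Gauss's area formula: 2A = Σ (x_i·y_{i+1} − x_{i+1}·y_i), indices taken mod 9.
Σ = (45) + (5) + (42) + (4) + (0) + (54) + (15) + (7) + (39) = 211
Area = |Σ|/2 = 105.5.

105.5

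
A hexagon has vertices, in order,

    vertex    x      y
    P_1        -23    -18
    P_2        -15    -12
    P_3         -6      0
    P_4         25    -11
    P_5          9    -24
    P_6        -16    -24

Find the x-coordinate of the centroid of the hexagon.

0

Apply the shoelace formula. First the cross-terms c_i = x_i·y_{i+1} − x_{i+1}·y_i:
  6, -72, 66, -501, -600, -264  ⇒  2A = -1365, A = -682.5.
Then Σ (x_i + x_{i+1})·c_i = 0, so x̄ = 0 / (6·(-682.5)) = 0.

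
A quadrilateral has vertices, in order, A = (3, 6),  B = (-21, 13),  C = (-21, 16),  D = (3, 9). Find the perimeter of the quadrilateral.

56

|AB| = √((-24)² + (7)²) = √625 = 25
|BC| = √((0)² + (3)²) = √9 = 3
|CD| = √((24)² + (-7)²) = √625 = 25
|DA| = √((0)² + (-3)²) = √9 = 3
Perimeter = 25 + 3 + 25 + 3 = 56.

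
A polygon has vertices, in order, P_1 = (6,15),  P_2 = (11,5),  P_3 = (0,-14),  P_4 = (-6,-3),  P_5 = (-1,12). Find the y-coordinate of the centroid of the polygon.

Apply the shoelace (surveyor's) formula. First the cross-terms c_i = x_i·y_{i+1} − x_{i+1}·y_i:
  -135, -154, -84, -75, -87  ⇒  2A = -535, A = -267.5.
Then Σ (y_i + y_{i+1})·c_i = -2910, so ȳ = -2910 / (6·(-267.5)) = 194/107.

194/107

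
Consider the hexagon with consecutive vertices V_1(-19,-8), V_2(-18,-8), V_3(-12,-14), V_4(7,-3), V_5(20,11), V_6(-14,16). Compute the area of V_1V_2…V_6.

Σ = (8) + (156) + (134) + (137) + (474) + (416) = 1325
Area = |Σ|/2 = 662.5.

662.5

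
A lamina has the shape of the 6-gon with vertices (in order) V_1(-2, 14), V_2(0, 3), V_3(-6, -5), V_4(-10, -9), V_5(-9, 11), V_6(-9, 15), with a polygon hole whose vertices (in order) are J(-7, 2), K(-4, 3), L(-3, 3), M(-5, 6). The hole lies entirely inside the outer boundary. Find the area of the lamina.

147

Outer boundary:
Apply the shoelace formula: 2A = Σ (x_i·y_{i+1} − x_{i+1}·y_i), indices taken mod 6.
Cross-terms: -6, 18, 4, -191, -36, -96  ⇒  Σ = -307
Area = |Σ|/2 = 153.5.
Hole:
Apply the shoelace (surveyor's) formula: 2A = Σ (x_i·y_{i+1} − x_{i+1}·y_i), indices taken mod 4.
Cross-terms: -13, -3, -3, 32  ⇒  Σ = 13
Area = |Σ|/2 = 6.5.
Net area = 153.5 − 6.5 = 147.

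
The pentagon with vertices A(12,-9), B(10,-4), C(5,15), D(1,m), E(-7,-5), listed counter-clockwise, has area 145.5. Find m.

-2

Write out the shoelace sum; only the two edges meeting at D involve m:
2·Area = [(5·m − 1·15) + (1·(-5) − (-7)·m)] + 335
       = 12·m + 315 = 291
⇒ m = -2.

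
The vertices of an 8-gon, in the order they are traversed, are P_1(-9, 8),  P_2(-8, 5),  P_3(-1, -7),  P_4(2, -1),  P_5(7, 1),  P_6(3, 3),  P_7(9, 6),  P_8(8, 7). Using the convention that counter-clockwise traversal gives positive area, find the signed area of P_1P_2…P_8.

127.5

Cross-terms: 19, 61, 15, 9, 18, -9, 15, 127  ⇒  Σ = 255
Signed area = Σ/2 = 127.5 (positive ⇒ counter-clockwise traversal).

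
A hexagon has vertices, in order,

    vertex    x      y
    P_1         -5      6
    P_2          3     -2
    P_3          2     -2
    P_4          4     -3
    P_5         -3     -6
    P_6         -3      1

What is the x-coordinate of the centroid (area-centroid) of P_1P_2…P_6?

Apply the shoelace formula. First the cross-terms c_i = x_i·y_{i+1} − x_{i+1}·y_i:
  -8, -2, 2, -33, -21, -13  ⇒  2A = -75, A = -37.5.
Then Σ (x_i + x_{i+1})·c_i = 215, so x̄ = 215 / (6·(-37.5)) = -43/45.

-43/45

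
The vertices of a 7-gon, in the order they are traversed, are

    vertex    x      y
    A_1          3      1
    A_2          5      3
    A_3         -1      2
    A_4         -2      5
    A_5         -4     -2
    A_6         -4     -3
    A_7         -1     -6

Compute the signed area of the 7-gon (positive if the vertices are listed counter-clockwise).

Apply the shoelace (surveyor's) formula: 2A = Σ (x_i·y_{i+1} − x_{i+1}·y_i), indices taken mod 7.
Σ = (4) + (13) + (-1) + (24) + (4) + (21) + (17) = 82
Signed area = Σ/2 = 41 (positive ⇒ counter-clockwise traversal).

41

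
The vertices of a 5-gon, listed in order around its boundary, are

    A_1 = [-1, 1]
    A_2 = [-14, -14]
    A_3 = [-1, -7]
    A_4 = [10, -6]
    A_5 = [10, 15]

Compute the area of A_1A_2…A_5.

211.5

Σ = (28) + (84) + (76) + (210) + (25) = 423
Area = |Σ|/2 = 211.5.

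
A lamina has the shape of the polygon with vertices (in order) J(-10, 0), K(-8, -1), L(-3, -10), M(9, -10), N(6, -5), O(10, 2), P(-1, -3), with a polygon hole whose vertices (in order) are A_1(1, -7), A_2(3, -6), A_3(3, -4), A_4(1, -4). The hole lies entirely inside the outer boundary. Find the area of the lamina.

Outer boundary:
Apply the shoelace (surveyor's) formula: 2A = Σ (x_i·y_{i+1} − x_{i+1}·y_i), indices taken mod 7.
Cross-terms: 10, 77, 120, 15, 62, -28, -30  ⇒  Σ = 226
Area = |Σ|/2 = 113.
Hole:
Apply the shoelace formula: 2A = Σ (x_i·y_{i+1} − x_{i+1}·y_i), indices taken mod 4.
Σ = (15) + (6) + (-8) + (-3) = 10
Area = |Σ|/2 = 5.
Net area = 113 − 5 = 108.

108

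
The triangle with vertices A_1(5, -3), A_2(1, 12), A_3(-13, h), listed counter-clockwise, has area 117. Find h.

6

Write out the shoelace sum; only the two edges meeting at A_3 involve h:
2·Area = [(1·h − (-13)·12) + ((-13)·(-3) − 5·h)] + 63
       = -4·h + 258 = 234
⇒ h = 6.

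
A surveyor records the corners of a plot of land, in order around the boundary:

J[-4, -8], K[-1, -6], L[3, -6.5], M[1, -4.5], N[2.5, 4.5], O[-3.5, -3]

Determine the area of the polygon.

36.75

Apply the surveyor's formula: 2A = Σ (x_i·y_{i+1} − x_{i+1}·y_i), indices taken mod 6.
Σ = (16) + (24.5) + (-7) + (15.75) + (8.25) + (16) = 73.5
Area = |Σ|/2 = 36.75.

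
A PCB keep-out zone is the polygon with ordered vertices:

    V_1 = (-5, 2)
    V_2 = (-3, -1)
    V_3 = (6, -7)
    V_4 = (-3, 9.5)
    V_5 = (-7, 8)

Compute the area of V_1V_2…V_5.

V_1→V_2: (-5)(-1) − (-3)(2) = 11
V_2→V_3: (-3)(-7) − (6)(-1) = 27
V_3→V_4: (6)(9.5) − (-3)(-7) = 36
V_4→V_5: (-3)(8) − (-7)(9.5) = 42.5
V_5→V_1: (-7)(2) − (-5)(8) = 26
Σ = 142.5
Area = |Σ|/2 = 71.25.

71.25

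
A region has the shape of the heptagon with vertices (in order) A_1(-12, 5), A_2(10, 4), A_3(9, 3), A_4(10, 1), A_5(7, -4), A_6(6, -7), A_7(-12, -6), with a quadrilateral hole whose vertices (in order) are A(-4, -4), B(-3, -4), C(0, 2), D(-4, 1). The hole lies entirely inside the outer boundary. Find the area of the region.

211.5

Outer boundary:
Apply the shoelace formula: 2A = Σ (x_i·y_{i+1} − x_{i+1}·y_i), indices taken mod 7.
A_1→A_2: (-12)(4) − (10)(5) = -98
A_2→A_3: (10)(3) − (9)(4) = -6
A_3→A_4: (9)(1) − (10)(3) = -21
A_4→A_5: (10)(-4) − (7)(1) = -47
A_5→A_6: (7)(-7) − (6)(-4) = -25
A_6→A_7: (6)(-6) − (-12)(-7) = -120
A_7→A_1: (-12)(5) − (-12)(-6) = -132
Σ = -449
Area = |Σ|/2 = 224.5.
Hole:
Apply the shoelace formula: 2A = Σ (x_i·y_{i+1} − x_{i+1}·y_i), indices taken mod 4.
A→B: (-4)(-4) − (-3)(-4) = 4
B→C: (-3)(2) − (0)(-4) = -6
C→D: (0)(1) − (-4)(2) = 8
D→A: (-4)(-4) − (-4)(1) = 20
Σ = 26
Area = |Σ|/2 = 13.
Net area = 224.5 − 13 = 211.5.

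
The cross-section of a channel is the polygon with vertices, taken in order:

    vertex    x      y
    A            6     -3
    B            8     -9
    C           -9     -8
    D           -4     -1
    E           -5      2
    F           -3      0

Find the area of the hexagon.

Apply the shoelace (surveyor's) formula: 2A = Σ (x_i·y_{i+1} − x_{i+1}·y_i), indices taken mod 6.
Σ = (-30) + (-145) + (-23) + (-13) + (6) + (9) = -196
Area = |Σ|/2 = 98.

98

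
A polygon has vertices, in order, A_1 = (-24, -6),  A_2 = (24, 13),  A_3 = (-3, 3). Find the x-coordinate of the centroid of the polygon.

-1

Apply the surveyor's formula. First the cross-terms c_i = x_i·y_{i+1} − x_{i+1}·y_i:
  -168, 111, 90  ⇒  2A = 33, A = 16.5.
Then Σ (x_i + x_{i+1})·c_i = -99, so x̄ = -99 / (6·16.5) = -1.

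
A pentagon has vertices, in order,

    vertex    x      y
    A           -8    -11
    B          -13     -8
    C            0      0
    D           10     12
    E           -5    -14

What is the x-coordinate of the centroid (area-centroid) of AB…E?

Apply the shoelace formula. First the cross-terms c_i = x_i·y_{i+1} − x_{i+1}·y_i:
  -79, 0, 0, -80, -57  ⇒  2A = -216, A = -108.
Then Σ (x_i + x_{i+1})·c_i = 2000, so x̄ = 2000 / (6·(-108)) = -250/81.

-250/81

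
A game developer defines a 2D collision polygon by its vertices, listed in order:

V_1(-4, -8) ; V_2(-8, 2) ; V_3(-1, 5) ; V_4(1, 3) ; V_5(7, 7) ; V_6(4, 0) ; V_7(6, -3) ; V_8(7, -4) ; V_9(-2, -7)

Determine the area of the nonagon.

Apply the shoelace formula: 2A = Σ (x_i·y_{i+1} − x_{i+1}·y_i), indices taken mod 9.
V_1→V_2: (-4)(2) − (-8)(-8) = -72
V_2→V_3: (-8)(5) − (-1)(2) = -38
V_3→V_4: (-1)(3) − (1)(5) = -8
V_4→V_5: (1)(7) − (7)(3) = -14
V_5→V_6: (7)(0) − (4)(7) = -28
V_6→V_7: (4)(-3) − (6)(0) = -12
V_7→V_8: (6)(-4) − (7)(-3) = -3
V_8→V_9: (7)(-7) − (-2)(-4) = -57
V_9→V_1: (-2)(-8) − (-4)(-7) = -12
Σ = -244
Area = |Σ|/2 = 122.

122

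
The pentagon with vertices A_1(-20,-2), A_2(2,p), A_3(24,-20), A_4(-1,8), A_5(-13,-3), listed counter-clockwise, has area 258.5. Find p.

-7

The doubled signed area Σ (x_i y_{i+1} − x_{i+1} y_i) is linear in p.
With p=0 it equals 209; the coefficient of p is -44 (from the two edges through A_2).
So -44·p + 209 = 2·258.5 = 517 ⇒ p = -7.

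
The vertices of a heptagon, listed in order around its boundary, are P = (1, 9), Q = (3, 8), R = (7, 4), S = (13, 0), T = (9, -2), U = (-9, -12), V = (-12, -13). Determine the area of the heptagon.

194.5

Apply the shoelace formula: 2A = Σ (x_i·y_{i+1} − x_{i+1}·y_i), indices taken mod 7.
Σ = (-19) + (-44) + (-52) + (-26) + (-126) + (-27) + (-95) = -389
Area = |Σ|/2 = 194.5.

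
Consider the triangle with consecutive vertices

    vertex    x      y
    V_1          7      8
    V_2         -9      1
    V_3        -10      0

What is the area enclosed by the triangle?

Cross-terms: 79, 10, -80  ⇒  Σ = 9
Area = |Σ|/2 = 4.5.

4.5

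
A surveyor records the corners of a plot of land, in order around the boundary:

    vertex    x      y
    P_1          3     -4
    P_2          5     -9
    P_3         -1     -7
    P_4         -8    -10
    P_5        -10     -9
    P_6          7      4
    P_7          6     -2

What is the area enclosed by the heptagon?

79

Σ = (-7) + (-44) + (-46) + (-28) + (23) + (-38) + (-18) = -158
Area = |Σ|/2 = 79.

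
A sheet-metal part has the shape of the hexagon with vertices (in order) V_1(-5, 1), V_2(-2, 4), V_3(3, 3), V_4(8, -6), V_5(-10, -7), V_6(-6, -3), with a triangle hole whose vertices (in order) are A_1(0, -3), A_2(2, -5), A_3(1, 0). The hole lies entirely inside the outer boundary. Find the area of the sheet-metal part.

109.5

Outer boundary:
Apply the shoelace formula: 2A = Σ (x_i·y_{i+1} − x_{i+1}·y_i), indices taken mod 6.
Σ = (-18) + (-18) + (-42) + (-116) + (-12) + (-21) = -227
Area = |Σ|/2 = 113.5.
Hole:
Σ = (6) + (5) + (-3) = 8
Area = |Σ|/2 = 4.
Net area = 113.5 − 4 = 109.5.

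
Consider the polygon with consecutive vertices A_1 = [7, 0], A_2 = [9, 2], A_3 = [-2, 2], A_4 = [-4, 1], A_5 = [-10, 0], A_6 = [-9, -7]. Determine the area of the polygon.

85.5

Apply Gauss's area formula: 2A = Σ (x_i·y_{i+1} − x_{i+1}·y_i), indices taken mod 6.
Σ = (14) + (22) + (6) + (10) + (70) + (49) = 171
Area = |Σ|/2 = 85.5.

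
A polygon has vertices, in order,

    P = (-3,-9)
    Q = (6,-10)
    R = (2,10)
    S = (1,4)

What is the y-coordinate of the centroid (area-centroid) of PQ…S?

Apply the surveyor's formula. First the cross-terms c_i = x_i·y_{i+1} − x_{i+1}·y_i:
  84, 80, -2, 3  ⇒  2A = 165, A = 82.5.
Then Σ (y_i + y_{i+1})·c_i = -1639, so ȳ = -1639 / (6·82.5) = -149/45.

-149/45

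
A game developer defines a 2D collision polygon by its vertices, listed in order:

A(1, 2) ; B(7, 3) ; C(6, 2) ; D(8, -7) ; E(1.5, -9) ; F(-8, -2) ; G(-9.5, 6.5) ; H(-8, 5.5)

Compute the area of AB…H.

151.125

Apply the surveyor's formula: 2A = Σ (x_i·y_{i+1} − x_{i+1}·y_i), indices taken mod 8.
A→B: (1)(3) − (7)(2) = -11
B→C: (7)(2) − (6)(3) = -4
C→D: (6)(-7) − (8)(2) = -58
D→E: (8)(-9) − (1.5)(-7) = -61.5
E→F: (1.5)(-2) − (-8)(-9) = -75
F→G: (-8)(6.5) − (-9.5)(-2) = -71
G→H: (-9.5)(5.5) − (-8)(6.5) = -0.25
H→A: (-8)(2) − (1)(5.5) = -21.5
Σ = -302.25
Area = |Σ|/2 = 151.125.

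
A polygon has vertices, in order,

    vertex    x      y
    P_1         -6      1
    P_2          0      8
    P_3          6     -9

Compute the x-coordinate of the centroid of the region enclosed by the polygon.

0

Apply the surveyor's formula. First the cross-terms c_i = x_i·y_{i+1} − x_{i+1}·y_i:
  -48, -48, -48  ⇒  2A = -144, A = -72.
Then Σ (x_i + x_{i+1})·c_i = 0, so x̄ = 0 / (6·(-72)) = 0.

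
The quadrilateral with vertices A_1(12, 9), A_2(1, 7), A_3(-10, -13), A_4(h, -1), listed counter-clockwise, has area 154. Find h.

7

The doubled signed area Σ (x_i y_{i+1} − x_{i+1} y_i) is linear in h.
With h=0 it equals 154; the coefficient of h is 22 (from the two edges through A_4).
So 22·h + 154 = 2·154 = 308 ⇒ h = 7.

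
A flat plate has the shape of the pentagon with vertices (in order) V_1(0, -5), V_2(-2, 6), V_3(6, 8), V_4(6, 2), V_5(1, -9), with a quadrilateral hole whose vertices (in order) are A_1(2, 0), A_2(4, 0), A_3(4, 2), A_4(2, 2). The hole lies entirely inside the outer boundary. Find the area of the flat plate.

75.5

Outer boundary:
Apply the surveyor's formula: 2A = Σ (x_i·y_{i+1} − x_{i+1}·y_i), indices taken mod 5.
Σ = (-10) + (-52) + (-36) + (-56) + (-5) = -159
Area = |Σ|/2 = 79.5.
Hole:
Apply the shoelace formula: 2A = Σ (x_i·y_{i+1} − x_{i+1}·y_i), indices taken mod 4.
Σ = (0) + (8) + (4) + (-4) = 8
Area = |Σ|/2 = 4.
Net area = 79.5 − 4 = 75.5.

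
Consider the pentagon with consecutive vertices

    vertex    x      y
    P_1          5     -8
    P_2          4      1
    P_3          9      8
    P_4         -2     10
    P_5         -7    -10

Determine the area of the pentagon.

181

P_1→P_2: (5)(1) − (4)(-8) = 37
P_2→P_3: (4)(8) − (9)(1) = 23
P_3→P_4: (9)(10) − (-2)(8) = 106
P_4→P_5: (-2)(-10) − (-7)(10) = 90
P_5→P_1: (-7)(-8) − (5)(-10) = 106
Σ = 362
Area = |Σ|/2 = 181.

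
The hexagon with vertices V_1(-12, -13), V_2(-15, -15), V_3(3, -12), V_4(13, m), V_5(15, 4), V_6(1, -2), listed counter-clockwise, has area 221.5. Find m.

The doubled signed area Σ (x_i y_{i+1} − x_{i+1} y_i) is linear in m.
With m=0 it equals 347; the coefficient of m is -12 (from the two edges through V_4).
So -12·m + 347 = 2·221.5 = 443 ⇒ m = -8.

-8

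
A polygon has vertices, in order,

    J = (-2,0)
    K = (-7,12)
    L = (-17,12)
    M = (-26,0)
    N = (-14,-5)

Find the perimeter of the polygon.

64

|JK| = √((-5)² + (12)²) = √169 = 13
|KL| = √((-10)² + (0)²) = √100 = 10
|LM| = √((-9)² + (-12)²) = √225 = 15
|MN| = √((12)² + (-5)²) = √169 = 13
|NJ| = √((12)² + (5)²) = √169 = 13
Perimeter = 13 + 10 + 15 + 13 + 13 = 64.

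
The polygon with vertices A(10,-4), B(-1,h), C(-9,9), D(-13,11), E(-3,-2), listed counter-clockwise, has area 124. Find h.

8

The doubled signed area Σ (x_i y_{i+1} − x_{i+1} y_i) is linear in h.
With h=0 it equals 96; the coefficient of h is 19 (from the two edges through B).
So 19·h + 96 = 2·124 = 248 ⇒ h = 8.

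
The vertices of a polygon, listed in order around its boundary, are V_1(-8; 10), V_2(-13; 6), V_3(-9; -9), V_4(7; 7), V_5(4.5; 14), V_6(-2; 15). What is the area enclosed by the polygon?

Apply Gauss's area formula: 2A = Σ (x_i·y_{i+1} − x_{i+1}·y_i), indices taken mod 6.
V_1→V_2: (-8)(6) − (-13)(10) = 82
V_2→V_3: (-13)(-9) − (-9)(6) = 171
V_3→V_4: (-9)(7) − (7)(-9) = 0
V_4→V_5: (7)(14) − (4.5)(7) = 66.5
V_5→V_6: (4.5)(15) − (-2)(14) = 95.5
V_6→V_1: (-2)(10) − (-8)(15) = 100
Σ = 515
Area = |Σ|/2 = 257.5.

257.5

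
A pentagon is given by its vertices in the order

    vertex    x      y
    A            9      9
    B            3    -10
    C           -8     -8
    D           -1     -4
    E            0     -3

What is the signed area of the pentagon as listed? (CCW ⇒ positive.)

-83.5

A→B: (9)(-10) − (3)(9) = -117
B→C: (3)(-8) − (-8)(-10) = -104
C→D: (-8)(-4) − (-1)(-8) = 24
D→E: (-1)(-3) − (0)(-4) = 3
E→A: (0)(9) − (9)(-3) = 27
Σ = -167
Signed area = Σ/2 = -83.5 (negative ⇒ clockwise traversal).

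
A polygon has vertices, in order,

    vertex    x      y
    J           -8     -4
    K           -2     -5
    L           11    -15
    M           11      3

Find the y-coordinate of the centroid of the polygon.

Apply Gauss's area formula. First the cross-terms c_i = x_i·y_{i+1} − x_{i+1}·y_i:
  32, 85, 198, -20  ⇒  2A = 295, A = 147.5.
Then Σ (y_i + y_{i+1})·c_i = -4344, so ȳ = -4344 / (6·147.5) = -1448/295.

-1448/295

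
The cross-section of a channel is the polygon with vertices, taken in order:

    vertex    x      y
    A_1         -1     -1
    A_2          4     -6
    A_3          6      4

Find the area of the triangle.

30

Apply Gauss's area formula: 2A = Σ (x_i·y_{i+1} − x_{i+1}·y_i), indices taken mod 3.
Cross-terms: 10, 52, -2  ⇒  Σ = 60
Area = |Σ|/2 = 30.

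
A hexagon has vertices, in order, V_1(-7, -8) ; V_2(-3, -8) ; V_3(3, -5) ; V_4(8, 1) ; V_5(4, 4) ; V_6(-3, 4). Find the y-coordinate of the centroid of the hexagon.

-115/74

Apply the shoelace formula. First the cross-terms c_i = x_i·y_{i+1} − x_{i+1}·y_i:
  32, 39, 43, 28, 28, 52  ⇒  2A = 222, A = 111.
Then Σ (y_i + y_{i+1})·c_i = -1035, so ȳ = -1035 / (6·111) = -115/74.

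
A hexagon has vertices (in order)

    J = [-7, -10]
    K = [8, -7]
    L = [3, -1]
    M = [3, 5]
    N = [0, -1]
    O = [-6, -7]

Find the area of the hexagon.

Apply the shoelace (surveyor's) formula: 2A = Σ (x_i·y_{i+1} − x_{i+1}·y_i), indices taken mod 6.
Cross-terms: 129, 13, 18, -3, -6, 11  ⇒  Σ = 162
Area = |Σ|/2 = 81.

81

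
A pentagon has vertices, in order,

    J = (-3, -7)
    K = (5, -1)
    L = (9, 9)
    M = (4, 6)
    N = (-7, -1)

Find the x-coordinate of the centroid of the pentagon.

82/97

Apply the shoelace (surveyor's) formula. First the cross-terms c_i = x_i·y_{i+1} − x_{i+1}·y_i:
  38, 54, 18, 38, 46  ⇒  2A = 194, A = 97.
Then Σ (x_i + x_{i+1})·c_i = 492, so x̄ = 492 / (6·97) = 82/97.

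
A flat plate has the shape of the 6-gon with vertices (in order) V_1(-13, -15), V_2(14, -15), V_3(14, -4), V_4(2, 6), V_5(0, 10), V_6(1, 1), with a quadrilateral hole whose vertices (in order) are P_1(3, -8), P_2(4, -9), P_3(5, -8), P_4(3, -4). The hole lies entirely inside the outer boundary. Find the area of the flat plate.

Outer boundary:
V_1→V_2: (-13)(-15) − (14)(-15) = 405
V_2→V_3: (14)(-4) − (14)(-15) = 154
V_3→V_4: (14)(6) − (2)(-4) = 92
V_4→V_5: (2)(10) − (0)(6) = 20
V_5→V_6: (0)(1) − (1)(10) = -10
V_6→V_1: (1)(-15) − (-13)(1) = -2
Σ = 659
Area = |Σ|/2 = 329.5.
Hole:
Apply the surveyor's formula: 2A = Σ (x_i·y_{i+1} − x_{i+1}·y_i), indices taken mod 4.
Σ = (5) + (13) + (4) + (-12) = 10
Area = |Σ|/2 = 5.
Net area = 329.5 − 5 = 324.5.

324.5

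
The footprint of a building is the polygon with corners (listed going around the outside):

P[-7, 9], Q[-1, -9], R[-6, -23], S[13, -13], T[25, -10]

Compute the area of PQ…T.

Apply the shoelace formula: 2A = Σ (x_i·y_{i+1} − x_{i+1}·y_i), indices taken mod 5.
Cross-terms: 72, -31, 377, 195, 155  ⇒  Σ = 768
Area = |Σ|/2 = 384.

384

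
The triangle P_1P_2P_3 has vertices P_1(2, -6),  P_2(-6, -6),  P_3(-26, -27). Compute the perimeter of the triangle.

|P_1P_2| = √((-8)² + (0)²) = √64 = 8
|P_2P_3| = √((-20)² + (-21)²) = √841 = 29
|P_3P_1| = √((28)² + (21)²) = √1225 = 35
Perimeter = 8 + 29 + 35 = 72.

72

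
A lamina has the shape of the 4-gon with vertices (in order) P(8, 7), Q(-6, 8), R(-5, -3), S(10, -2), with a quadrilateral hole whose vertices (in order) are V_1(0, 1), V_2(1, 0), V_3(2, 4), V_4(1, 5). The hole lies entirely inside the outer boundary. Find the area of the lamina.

140

Outer boundary:
Apply Gauss's area formula: 2A = Σ (x_i·y_{i+1} − x_{i+1}·y_i), indices taken mod 4.
Σ = (106) + (58) + (40) + (86) = 290
Area = |Σ|/2 = 145.
Hole:
Σ = (-1) + (4) + (6) + (1) = 10
Area = |Σ|/2 = 5.
Net area = 145 − 5 = 140.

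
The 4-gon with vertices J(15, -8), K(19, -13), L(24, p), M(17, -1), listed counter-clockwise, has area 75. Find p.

The doubled signed area Σ (x_i y_{i+1} − x_{i+1} y_i) is linear in p.
With p=0 it equals 124; the coefficient of p is 2 (from the two edges through L).
So 2·p + 124 = 2·75 = 150 ⇒ p = 13.

13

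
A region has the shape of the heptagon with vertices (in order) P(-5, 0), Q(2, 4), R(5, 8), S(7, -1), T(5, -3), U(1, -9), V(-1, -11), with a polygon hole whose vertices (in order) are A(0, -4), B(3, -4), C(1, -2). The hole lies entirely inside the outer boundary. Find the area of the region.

Outer boundary:
Apply the surveyor's formula: 2A = Σ (x_i·y_{i+1} − x_{i+1}·y_i), indices taken mod 7.
P→Q: (-5)(4) − (2)(0) = -20
Q→R: (2)(8) − (5)(4) = -4
R→S: (5)(-1) − (7)(8) = -61
S→T: (7)(-3) − (5)(-1) = -16
T→U: (5)(-9) − (1)(-3) = -42
U→V: (1)(-11) − (-1)(-9) = -20
V→P: (-1)(0) − (-5)(-11) = -55
Σ = -218
Area = |Σ|/2 = 109.
Hole:
Apply Gauss's area formula: 2A = Σ (x_i·y_{i+1} − x_{i+1}·y_i), indices taken mod 3.
Σ = (12) + (-2) + (-4) = 6
Area = |Σ|/2 = 3.
Net area = 109 − 3 = 106.

106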